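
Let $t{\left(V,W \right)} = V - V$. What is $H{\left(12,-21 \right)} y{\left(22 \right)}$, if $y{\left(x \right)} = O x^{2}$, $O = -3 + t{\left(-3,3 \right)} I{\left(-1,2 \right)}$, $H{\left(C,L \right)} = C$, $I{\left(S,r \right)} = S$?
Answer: $-17424$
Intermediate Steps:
$t{\left(V,W \right)} = 0$
$O = -3$ ($O = -3 + 0 \left(-1\right) = -3 + 0 = -3$)
$y{\left(x \right)} = - 3 x^{2}$
$H{\left(12,-21 \right)} y{\left(22 \right)} = 12 \left(- 3 \cdot 22^{2}\right) = 12 \left(\left(-3\right) 484\right) = 12 \left(-1452\right) = -17424$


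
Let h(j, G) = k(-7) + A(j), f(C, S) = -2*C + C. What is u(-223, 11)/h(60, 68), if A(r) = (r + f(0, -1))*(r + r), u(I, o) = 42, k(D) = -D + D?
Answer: 7/1200 ≈ 0.0058333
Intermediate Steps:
k(D) = 0
f(C, S) = -C
A(r) = 2*r² (A(r) = (r - 1*0)*(r + r) = (r + 0)*(2*r) = r*(2*r) = 2*r²)
h(j, G) = 2*j² (h(j, G) = 0 + 2*j² = 2*j²)
u(-223, 11)/h(60, 68) = 42/((2*60²)) = 42/((2*3600)) = 42/7200 = 42*(1/7200) = 7/1200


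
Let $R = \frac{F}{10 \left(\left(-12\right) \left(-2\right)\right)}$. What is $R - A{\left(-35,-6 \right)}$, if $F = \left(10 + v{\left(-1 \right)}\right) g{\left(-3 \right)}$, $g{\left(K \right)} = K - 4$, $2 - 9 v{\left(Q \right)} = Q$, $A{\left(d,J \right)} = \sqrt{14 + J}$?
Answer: $- \frac{217}{720} - 2 \sqrt{2} \approx -3.1298$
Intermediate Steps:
$v{\left(Q \right)} = \frac{2}{9} - \frac{Q}{9}$
$g{\left(K \right)} = -4 + K$ ($g{\left(K \right)} = K - 4 = -4 + K$)
$F = - \frac{217}{3}$ ($F = \left(10 + \left(\frac{2}{9} - - \frac{1}{9}\right)\right) \left(-4 - 3\right) = \left(10 + \left(\frac{2}{9} + \frac{1}{9}\right)\right) \left(-7\right) = \left(10 + \frac{1}{3}\right) \left(-7\right) = \frac{31}{3} \left(-7\right) = - \frac{217}{3} \approx -72.333$)
$R = - \frac{217}{720}$ ($R = - \frac{217}{3 \cdot 10 \left(\left(-12\right) \left(-2\right)\right)} = - \frac{217}{3 \cdot 10 \cdot 24} = - \frac{217}{3 \cdot 240} = \left(- \frac{217}{3}\right) \frac{1}{240} = - \frac{217}{720} \approx -0.30139$)
$R - A{\left(-35,-6 \right)} = - \frac{217}{720} - \sqrt{14 - 6} = - \frac{217}{720} - \sqrt{8} = - \frac{217}{720} - 2 \sqrt{2}$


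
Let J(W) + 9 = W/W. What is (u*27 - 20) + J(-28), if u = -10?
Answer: -298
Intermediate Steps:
J(W) = -8 (J(W) = -9 + W/W = -9 + 1 = -8)
(u*27 - 20) + J(-28) = (-10*27 - 20) - 8 = (-270 - 20) - 8 = -290 - 8 = -298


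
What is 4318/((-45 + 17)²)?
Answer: 2159/392 ≈ 5.5077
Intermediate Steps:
4318/((-45 + 17)²) = 4318/((-28)²) = 4318/784 = 4318*(1/784) = 2159/392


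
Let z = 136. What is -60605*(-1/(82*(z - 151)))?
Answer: -12121/246 ≈ -49.272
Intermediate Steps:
-60605*(-1/(82*(z - 151))) = -60605*(-1/(82*(136 - 151))) = -60605/((-82*(-15))) = -60605/1230 = -60605*1/1230 = -12121/246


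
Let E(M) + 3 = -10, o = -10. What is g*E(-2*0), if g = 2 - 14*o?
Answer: -1846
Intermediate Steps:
E(M) = -13 (E(M) = -3 - 10 = -13)
g = 142 (g = 2 - 14*(-10) = 2 + 140 = 142)
g*E(-2*0) = 142*(-13) = -1846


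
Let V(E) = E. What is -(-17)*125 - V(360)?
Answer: 1765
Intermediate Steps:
-(-17)*125 - V(360) = -(-17)*125 - 1*360 = -1*(-2125) - 360 = 2125 - 360 = 1765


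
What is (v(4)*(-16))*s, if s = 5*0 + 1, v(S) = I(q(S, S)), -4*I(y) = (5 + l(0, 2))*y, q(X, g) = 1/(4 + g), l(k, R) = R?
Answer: 7/2 ≈ 3.5000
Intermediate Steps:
I(y) = -7*y/4 (I(y) = -(5 + 2)*y/4 = -7*y/4)
v(S) = -7/(4*(4 + S))
s = 1 (s = 0 + 1 = 1)
(v(4)*(-16))*s = (-7/(16 + 4*4)*(-16))*1 = (-7/(16 + 16)*(-16))*1 = (-7/32*(-16))*1 = (-7*1/32*(-16))*1 = -7/32*(-16)*1 = (7/2)*1 = 7/2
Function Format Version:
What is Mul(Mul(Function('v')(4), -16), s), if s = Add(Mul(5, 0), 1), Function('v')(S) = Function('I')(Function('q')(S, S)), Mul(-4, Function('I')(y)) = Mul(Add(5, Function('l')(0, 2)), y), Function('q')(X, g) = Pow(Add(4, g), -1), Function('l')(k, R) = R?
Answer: Rational(7, 2) ≈ 3.5000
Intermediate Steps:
Function('I')(y) = Mul(Rational(-7, 4), y) (Function('I')(y) = Mul(Rational(-1, 4), Mul(Add(5, 2), y)) = Mul(Rational(-1, 4), Mul(7, y)) = Mul(Rational(-7, 4), y))
Function('v')(S) = Mul(Rational(-7, 4), Pow(Add(4, S), -1))
s = 1 (s = Add(0, 1) = 1)
Mul(Mul(Function('v')(4), -16), s) = Mul(Mul(Mul(-7, Pow(Add(16, Mul(4, 4)), -1)), -16), 1) = Mul(Mul(Mul(-7, Pow(Add(16, 16), -1)), -16), 1) = Mul(Mul(Mul(-7, Pow(32, -1)), -16), 1) = Mul(Mul(Mul(-7, Rational(1, 32)), -16), 1) = Mul(Mul(Rational(-7, 32), -16), 1) = Mul(Rational(7, 2), 1) = Rational(7, 2)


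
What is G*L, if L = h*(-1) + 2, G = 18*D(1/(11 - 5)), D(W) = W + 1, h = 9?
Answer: -147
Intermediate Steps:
D(W) = 1 + W
G = 21 (G = 18*(1 + 1/(11 - 5)) = 18*(1 + 1/6) = 18*(1 + ⅙) = 18*(7/6) = 21)
L = -7 (L = 9*(-1) + 2 = -9 + 2 = -7)
G*L = 21*(-7) = -147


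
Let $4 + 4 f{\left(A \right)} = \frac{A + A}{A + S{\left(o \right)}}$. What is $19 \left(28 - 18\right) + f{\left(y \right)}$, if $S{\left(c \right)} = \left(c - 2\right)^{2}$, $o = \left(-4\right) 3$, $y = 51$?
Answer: $\frac{93417}{494} \approx 189.1$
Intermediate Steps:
$o = -12$
$S{\left(c \right)} = \left(-2 + c\right)^{2}$
$f{\left(A \right)} = -1 + \frac{A}{2 \left(196 + A\right)}$ ($f{\left(A \right)} = -1 + \frac{\left(A + A\right) \frac{1}{A + \left(-2 - 12\right)^{2}}}{4} = -1 + \frac{2 A \frac{1}{A + \left(-14\right)^{2}}}{4} = -1 + \frac{2 A \frac{1}{A + 196}}{4} = -1 + \frac{2 A \frac{1}{196 + A}}{4} = -1 + \frac{A}{2 \left(196 + A\right)}$)
$19 \left(28 - 18\right) + f{\left(y \right)} = 19 \left(28 - 18\right) + \frac{-392 - 51}{2 \left(196 + 51\right)} = 19 \cdot 10 + \frac{-392 - 51}{2 \cdot 247} = 190 + \frac{1}{2} \cdot \frac{1}{247} \left(-443\right) = 190 - \frac{443}{494} = \frac{93417}{494}$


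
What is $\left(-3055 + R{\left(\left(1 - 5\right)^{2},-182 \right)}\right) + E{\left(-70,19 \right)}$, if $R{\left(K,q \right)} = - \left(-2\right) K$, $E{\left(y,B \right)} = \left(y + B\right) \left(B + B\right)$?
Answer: $-4961$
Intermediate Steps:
$E{\left(y,B \right)} = 2 B \left(B + y\right)$ ($E{\left(y,B \right)} = \left(B + y\right) 2 B = 2 B \left(B + y\right)$)
$R{\left(K,q \right)} = 2 K$
$\left(-3055 + R{\left(\left(1 - 5\right)^{2},-182 \right)}\right) + E{\left(-70,19 \right)} = \left(-3055 + 2 \left(1 - 5\right)^{2}\right) + 2 \cdot 19 \left(19 - 70\right) = \left(-3055 + 2 \left(-4\right)^{2}\right) + 2 \cdot 19 \left(-51\right) = \left(-3055 + 2 \cdot 16\right) - 1938 = \left(-3055 + 32\right) - 1938 = -3023 - 1938 = -4961$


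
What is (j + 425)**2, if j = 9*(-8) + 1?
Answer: 125316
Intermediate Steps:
j = -71 (j = -72 + 1 = -71)
(j + 425)**2 = (-71 + 425)**2 = 354**2 = 125316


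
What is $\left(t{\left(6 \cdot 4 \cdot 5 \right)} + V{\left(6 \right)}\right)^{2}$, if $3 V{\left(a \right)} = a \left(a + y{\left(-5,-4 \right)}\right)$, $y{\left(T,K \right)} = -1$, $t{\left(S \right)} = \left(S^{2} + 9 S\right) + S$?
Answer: $243672100$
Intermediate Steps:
$t{\left(S \right)} = S^{2} + 10 S$
$V{\left(a \right)} = \frac{a \left(-1 + a\right)}{3}$ ($V{\left(a \right)} = \frac{a \left(a - 1\right)}{3} = \frac{a \left(-1 + a\right)}{3}$)
$\left(t{\left(6 \cdot 4 \cdot 5 \right)} + V{\left(6 \right)}\right)^{2} = \left(6 \cdot 4 \cdot 5 \left(10 + 6 \cdot 4 \cdot 5\right) + \frac{1}{3} \cdot 6 \left(-1 + 6\right)\right)^{2} = \left(24 \cdot 5 \left(10 + 24 \cdot 5\right) + \frac{1}{3} \cdot 6 \cdot 5\right)^{2} = \left(120 \left(10 + 120\right) + 10\right)^{2} = \left(120 \cdot 130 + 10\right)^{2} = \left(15600 + 10\right)^{2} = 15610^{2} = 243672100$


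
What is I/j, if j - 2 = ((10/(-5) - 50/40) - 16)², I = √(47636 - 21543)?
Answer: 16*√26093/5961 ≈ 0.43357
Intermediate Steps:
I = √26093 ≈ 161.53
j = 5961/16 (j = 2 + ((10/(-5) - 50/40) - 16)² = 2 + ((10*(-⅕) - 50*1/40) - 16)² = 2 + ((-2 - 5/4) - 16)² = 2 + (-13/4 - 16)² = 2 + (-77/4)² = 2 + 5929/16 = 5961/16 ≈ 372.56)
I/j = √26093/(5961/16) = √26093*(16/5961) = 16*√26093/5961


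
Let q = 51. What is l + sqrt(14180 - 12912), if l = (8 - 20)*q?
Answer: -612 + 2*sqrt(317) ≈ -576.39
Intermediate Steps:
l = -612 (l = (8 - 20)*51 = -12*51 = -612)
l + sqrt(14180 - 12912) = -612 + sqrt(14180 - 12912) = -612 + sqrt(1268) = -612 + 2*sqrt(317)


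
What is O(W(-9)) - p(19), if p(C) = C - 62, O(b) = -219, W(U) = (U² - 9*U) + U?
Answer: -176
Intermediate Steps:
W(U) = U² - 8*U
p(C) = -62 + C
O(W(-9)) - p(19) = -219 - (-62 + 19) = -219 - 1*(-43) = -219 + 43 = -176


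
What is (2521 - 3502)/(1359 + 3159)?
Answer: -109/502 ≈ -0.21713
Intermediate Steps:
(2521 - 3502)/(1359 + 3159) = -981/4518 = -981*1/4518 = -109/502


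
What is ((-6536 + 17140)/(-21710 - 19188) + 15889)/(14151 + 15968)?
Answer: 29537169/55991221 ≈ 0.52753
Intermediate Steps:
((-6536 + 17140)/(-21710 - 19188) + 15889)/(14151 + 15968) = (10604/(-40898) + 15889)/30119 = (10604*(-1/40898) + 15889)*(1/30119) = (-482/1859 + 15889)*(1/30119) = (29537169/1859)*(1/30119) = 29537169/55991221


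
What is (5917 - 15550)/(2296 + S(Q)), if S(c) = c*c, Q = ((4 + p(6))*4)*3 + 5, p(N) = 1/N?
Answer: -9633/5321 ≈ -1.8104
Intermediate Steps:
p(N) = 1/N
Q = 55 (Q = ((4 + 1/6)*4)*3 + 5 = ((4 + ⅙)*4)*3 + 5 = ((25/6)*4)*3 + 5 = (50/3)*3 + 5 = 50 + 5 = 55)
S(c) = c²
(5917 - 15550)/(2296 + S(Q)) = (5917 - 15550)/(2296 + 55²) = -9633/(2296 + 3025) = -9633/5321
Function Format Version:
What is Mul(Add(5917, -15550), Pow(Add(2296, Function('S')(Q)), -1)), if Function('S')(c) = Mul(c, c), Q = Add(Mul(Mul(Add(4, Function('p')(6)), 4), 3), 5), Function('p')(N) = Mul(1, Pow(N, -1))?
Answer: Rational(-9633, 5321) ≈ -1.8104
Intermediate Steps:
Function('p')(N) = Pow(N, -1)
Q = 55 (Q = Add(Mul(Mul(Add(4, Pow(6, -1)), 4), 3), 5) = Add(Mul(Mul(Add(4, Rational(1, 6)), 4), 3), 5) = Add(Mul(Mul(Rational(25, 6), 4), 3), 5) = Add(Mul(Rational(50, 3), 3), 5) = Add(50, 5) = 55)
Function('S')(c) = Pow(c, 2)
Mul(Add(5917, -15550), Pow(Add(2296, Function('S')(Q)), -1)) = Mul(Add(5917, -15550), Pow(Add(2296, Pow(55, 2)), -1)) = Mul(-9633, Pow(Add(2296, 3025), -1)) = Mul(-9633, Pow(5321, -1)) = Mul(-9633, Rational(1, 5321)) = Rational(-9633, 5321)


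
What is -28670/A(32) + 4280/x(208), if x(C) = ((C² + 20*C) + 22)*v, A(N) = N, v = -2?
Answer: -340086325/379568 ≈ -895.98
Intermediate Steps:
x(C) = -44 - 40*C - 2*C² (x(C) = ((C² + 20*C) + 22)*(-2) = (22 + C² + 20*C)*(-2) = -44 - 40*C - 2*C²)
-28670/A(32) + 4280/x(208) = -28670/32 + 4280/(-44 - 40*208 - 2*208²) = -28670*1/32 + 4280/(-44 - 8320 - 2*43264) = -14335/16 + 4280/(-44 - 8320 - 86528) = -14335/16 + 4280/(-94892) = -14335/16 + 4280*(-1/94892) = -14335/16 - 1070/23723 = -340086325/379568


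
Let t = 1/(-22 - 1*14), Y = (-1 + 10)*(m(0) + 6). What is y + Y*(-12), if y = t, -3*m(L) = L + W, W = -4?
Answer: -28513/36 ≈ -792.03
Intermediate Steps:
m(L) = 4/3 - L/3 (m(L) = -(L - 4)/3 = -(-4 + L)/3 = 4/3 - L/3)
Y = 66 (Y = (-1 + 10)*((4/3 - ⅓*0) + 6) = 9*((4/3 + 0) + 6) = 9*(4/3 + 6) = 9*(22/3) = 66)
t = -1/36 (t = 1/(-22 - 14) = 1/(-36) = -1/36 ≈ -0.027778)
y = -1/36 ≈ -0.027778
y + Y*(-12) = -1/36 + 66*(-12) = -1/36 - 792 = -28513/36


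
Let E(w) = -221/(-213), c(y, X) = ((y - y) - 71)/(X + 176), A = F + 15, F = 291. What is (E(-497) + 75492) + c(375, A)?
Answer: 7750553071/102666 ≈ 75493.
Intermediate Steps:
A = 306 (A = 291 + 15 = 306)
c(y, X) = -71/(176 + X) (c(y, X) = (0 - 71)/(176 + X) = -71/(176 + X))
E(w) = 221/213 (E(w) = -221*(-1/213) = 221/213)
(E(-497) + 75492) + c(375, A) = (221/213 + 75492) - 71/(176 + 306) = 16080017/213 - 71/482 = 7750553071/102666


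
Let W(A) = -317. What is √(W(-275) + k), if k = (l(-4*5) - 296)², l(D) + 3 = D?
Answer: 2*√25361 ≈ 318.50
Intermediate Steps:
l(D) = -3 + D
k = 101761 (k = ((-3 - 4*5) - 296)² = ((-3 - 20) - 296)² = (-23 - 296)² = (-319)² = 101761)
√(W(-275) + k) = √(-317 + 101761) = √101444 = 2*√25361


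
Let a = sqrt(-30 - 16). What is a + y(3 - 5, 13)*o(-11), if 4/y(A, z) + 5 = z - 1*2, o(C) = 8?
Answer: 16/3 + I*sqrt(46) ≈ 5.3333 + 6.7823*I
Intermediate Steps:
a = I*sqrt(46) (a = sqrt(-46) = I*sqrt(46) ≈ 6.7823*I)
y(A, z) = 4/(-7 + z) (y(A, z) = 4/(-5 + (z - 1*2)) = 4/(-5 + (z - 2)) = 4/(-5 + (-2 + z)) = 4/(-7 + z))
a + y(3 - 5, 13)*o(-11) = I*sqrt(46) + (4/(-7 + 13))*8 = I*sqrt(46) + (4/6)*8 = I*sqrt(46) + (4*(1/6))*8 = I*sqrt(46) + (2/3)*8 = I*sqrt(46) + 16/3 = 16/3 + I*sqrt(46)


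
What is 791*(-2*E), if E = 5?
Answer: -7910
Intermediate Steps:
791*(-2*E) = 791*(-2*5) = 791*(-10) = -7910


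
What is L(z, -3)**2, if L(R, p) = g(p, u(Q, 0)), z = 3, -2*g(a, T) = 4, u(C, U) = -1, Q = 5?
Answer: 4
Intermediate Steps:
g(a, T) = -2 (g(a, T) = -1/2*4 = -2)
L(R, p) = -2
L(z, -3)**2 = (-2)**2 = 4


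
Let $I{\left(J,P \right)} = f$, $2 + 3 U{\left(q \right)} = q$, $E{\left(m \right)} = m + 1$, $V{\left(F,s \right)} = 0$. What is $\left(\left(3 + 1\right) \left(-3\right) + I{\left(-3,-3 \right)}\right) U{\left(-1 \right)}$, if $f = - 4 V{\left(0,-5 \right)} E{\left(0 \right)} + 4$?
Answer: $8$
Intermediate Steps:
$E{\left(m \right)} = 1 + m$
$U{\left(q \right)} = - \frac{2}{3} + \frac{q}{3}$
$f = 4$ ($f = - 4 \cdot 0 \left(1 + 0\right) + 4 = - 4 \cdot 0 \cdot 1 + 4 = \left(-4\right) 0 + 4 = 0 + 4 = 4$)
$I{\left(J,P \right)} = 4$
$\left(\left(3 + 1\right) \left(-3\right) + I{\left(-3,-3 \right)}\right) U{\left(-1 \right)} = \left(\left(3 + 1\right) \left(-3\right) + 4\right) \left(- \frac{2}{3} + \frac{1}{3} \left(-1\right)\right) = \left(4 \left(-3\right) + 4\right) \left(- \frac{2}{3} - \frac{1}{3}\right) = \left(-12 + 4\right) \left(-1\right) = \left(-8\right) \left(-1\right) = 8$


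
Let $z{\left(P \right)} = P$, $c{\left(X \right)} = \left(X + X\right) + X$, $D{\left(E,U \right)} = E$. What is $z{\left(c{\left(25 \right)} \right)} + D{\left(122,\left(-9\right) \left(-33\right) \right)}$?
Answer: $197$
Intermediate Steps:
$c{\left(X \right)} = 3 X$ ($c{\left(X \right)} = 2 X + X = 3 X$)
$z{\left(c{\left(25 \right)} \right)} + D{\left(122,\left(-9\right) \left(-33\right) \right)} = 3 \cdot 25 + 122 = 75 + 122 = 197$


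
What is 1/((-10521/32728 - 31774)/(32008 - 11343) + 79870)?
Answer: 676324120/54016967554407 ≈ 1.2521e-5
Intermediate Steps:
1/((-10521/32728 - 31774)/(32008 - 11343) + 79870) = 1/((-10521*1/32728 - 31774)/20665 + 79870) = 1/((-10521/32728 - 31774)*(1/20665) + 79870) = 1/(-1039909993/32728*1/20665 + 79870) = 1/(-1039909993/676324120 + 79870) = 1/(54016967554407/676324120) = 676324120/54016967554407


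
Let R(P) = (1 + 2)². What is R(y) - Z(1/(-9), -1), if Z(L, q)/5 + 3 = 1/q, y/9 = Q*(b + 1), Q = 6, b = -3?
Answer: 29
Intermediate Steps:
y = -108 (y = 9*(6*(-3 + 1)) = 9*(6*(-2)) = 9*(-12) = -108)
Z(L, q) = -15 + 5/q
R(P) = 9 (R(P) = 3² = 9)
R(y) - Z(1/(-9), -1) = 9 - (-15 + 5/(-1)) = 9 - (-15 + 5*(-1)) = 9 - (-15 - 5) = 9 - 1*(-20) = 9 + 20 = 29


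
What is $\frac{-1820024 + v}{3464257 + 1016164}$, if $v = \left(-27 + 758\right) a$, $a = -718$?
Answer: $- \frac{2344882}{4480421} \approx -0.52336$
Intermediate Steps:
$v = -524858$ ($v = \left(-27 + 758\right) \left(-718\right) = 731 \left(-718\right) = -524858$)
$\frac{-1820024 + v}{3464257 + 1016164} = \frac{-1820024 - 524858}{3464257 + 1016164} = - \frac{2344882}{4480421}$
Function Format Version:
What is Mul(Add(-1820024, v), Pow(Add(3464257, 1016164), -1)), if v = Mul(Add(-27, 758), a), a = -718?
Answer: Rational(-2344882, 4480421) ≈ -0.52336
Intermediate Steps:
v = -524858 (v = Mul(Add(-27, 758), -718) = Mul(731, -718) = -524858)
Mul(Add(-1820024, v), Pow(Add(3464257, 1016164), -1)) = Mul(Add(-1820024, -524858), Pow(Add(3464257, 1016164), -1)) = Mul(-2344882, Pow(4480421, -1)) = Mul(-2344882, Rational(1, 4480421)) = Rational(-2344882, 4480421)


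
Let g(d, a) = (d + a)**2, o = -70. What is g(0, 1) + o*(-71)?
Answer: 4971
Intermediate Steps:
g(d, a) = (a + d)**2
g(0, 1) + o*(-71) = (1 + 0)**2 - 70*(-71) = 1**2 + 4970 = 1 + 4970 = 4971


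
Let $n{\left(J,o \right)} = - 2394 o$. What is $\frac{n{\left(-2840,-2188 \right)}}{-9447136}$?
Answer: $- \frac{654759}{1180892} \approx -0.55446$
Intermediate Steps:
$\frac{n{\left(-2840,-2188 \right)}}{-9447136} = \frac{\left(-2394\right) \left(-2188\right)}{-9447136} = 5238072 \left(- \frac{1}{9447136}\right) = - \frac{654759}{1180892}$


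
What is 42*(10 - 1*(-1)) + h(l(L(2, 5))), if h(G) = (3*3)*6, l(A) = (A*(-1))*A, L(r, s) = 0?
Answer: 516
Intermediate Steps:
l(A) = -A² (l(A) = (-A)*A = -A²)
h(G) = 54 (h(G) = 9*6 = 54)
42*(10 - 1*(-1)) + h(l(L(2, 5))) = 42*(10 - 1*(-1)) + 54 = 42*(10 + 1) + 54 = 42*11 + 54 = 462 + 54 = 516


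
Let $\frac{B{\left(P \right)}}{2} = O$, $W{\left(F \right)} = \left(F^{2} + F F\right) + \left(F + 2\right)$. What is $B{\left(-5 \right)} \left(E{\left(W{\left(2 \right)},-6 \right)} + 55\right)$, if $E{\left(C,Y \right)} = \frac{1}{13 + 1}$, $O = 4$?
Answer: $\frac{3084}{7} \approx 440.57$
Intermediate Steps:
$W{\left(F \right)} = 2 + F + 2 F^{2}$ ($W{\left(F \right)} = \left(F^{2} + F^{2}\right) + \left(2 + F\right) = 2 F^{2} + \left(2 + F\right) = 2 + F + 2 F^{2}$)
$E{\left(C,Y \right)} = \frac{1}{14}$
$B{\left(P \right)} = 8$ ($B{\left(P \right)} = 2 \cdot 4 = 8$)
$B{\left(-5 \right)} \left(E{\left(W{\left(2 \right)},-6 \right)} + 55\right) = 8 \left(\frac{1}{14} + 55\right) = 8 \cdot \frac{771}{14} = \frac{3084}{7}$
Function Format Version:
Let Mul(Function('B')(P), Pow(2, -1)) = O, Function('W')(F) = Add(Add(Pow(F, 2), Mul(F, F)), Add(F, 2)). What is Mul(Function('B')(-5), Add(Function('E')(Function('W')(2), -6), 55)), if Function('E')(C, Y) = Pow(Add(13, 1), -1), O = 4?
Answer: Rational(3084, 7) ≈ 440.57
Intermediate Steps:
Function('W')(F) = Add(2, F, Mul(2, Pow(F, 2))) (Function('W')(F) = Add(Add(Pow(F, 2), Pow(F, 2)), Add(2, F)) = Add(Mul(2, Pow(F, 2)), Add(2, F)) = Add(2, F, Mul(2, Pow(F, 2))))
Function('E')(C, Y) = Rational(1, 14) (Function('E')(C, Y) = Pow(14, -1) = Rational(1, 14))
Function('B')(P) = 8 (Function('B')(P) = Mul(2, 4) = 8)
Mul(Function('B')(-5), Add(Function('E')(Function('W')(2), -6), 55)) = Mul(8, Add(Rational(1, 14), 55)) = Mul(8, Rational(771, 14)) = Rational(3084, 7)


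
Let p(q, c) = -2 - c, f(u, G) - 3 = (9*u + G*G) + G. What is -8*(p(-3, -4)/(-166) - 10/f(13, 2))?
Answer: 3824/5229 ≈ 0.73131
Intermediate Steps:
f(u, G) = 3 + G + G² + 9*u (f(u, G) = 3 + ((9*u + G*G) + G) = 3 + ((9*u + G²) + G) = 3 + ((G² + 9*u) + G) = 3 + (G + G² + 9*u) = 3 + G + G² + 9*u)
-8*(p(-3, -4)/(-166) - 10/f(13, 2)) = -8*((-2 - 1*(-4))/(-166) - 10/(3 + 2 + 2² + 9*13)) = -8*((-2 + 4)*(-1/166) - 10/(3 + 2 + 4 + 117)) = -8*(2*(-1/166) - 10/126) = -8*(-1/83 - 10*1/126) = -8*(-1/83 - 5/63) = -8*(-478/5229) = 3824/5229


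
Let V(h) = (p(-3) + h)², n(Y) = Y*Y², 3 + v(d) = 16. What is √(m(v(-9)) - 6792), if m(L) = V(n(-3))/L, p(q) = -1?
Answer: 2*I*√284414/13 ≈ 82.047*I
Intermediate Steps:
v(d) = 13 (v(d) = -3 + 16 = 13)
n(Y) = Y³
V(h) = (-1 + h)²
m(L) = 784/L (m(L) = (-1 + (-3)³)²/L = (-1 - 27)²/L = (-28)²/L = 784/L)
√(m(v(-9)) - 6792) = √(784/13 - 6792) = √(-87512/13) = 2*I*√284414/13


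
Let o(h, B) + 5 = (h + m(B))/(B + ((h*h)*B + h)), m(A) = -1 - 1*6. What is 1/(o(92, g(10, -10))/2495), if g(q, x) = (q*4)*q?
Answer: -1689659908/3386075 ≈ -499.00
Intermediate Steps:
m(A) = -7 (m(A) = -1 - 6 = -7)
g(q, x) = 4*q² (g(q, x) = (4*q)*q = 4*q²)
o(h, B) = -5 + (-7 + h)/(B + h + B*h²) (o(h, B) = -5 + (h - 7)/(B + ((h*h)*B + h)) = -5 + (-7 + h)/(B + (h²*B + h)) = -5 + (-7 + h)/(B + (B*h² + h)) = -5 + (-7 + h)/(B + (h + B*h²)) = -5 + (-7 + h)/(B + h + B*h²))
1/(o(92, g(10, -10))/2495) = 1/(((-7 - 20*10² - 4*92 - 5*4*10²*92²)/(4*10² + 92 + (4*10²)*92²))/2495) = 1/(((-7 - 20*100 - 368 - 5*4*100*8464)/(4*100 + 92 + (4*100)*8464))*(1/2495)) = 1/(((-7 - 5*400 - 368 - 5*400*8464)/(400 + 92 + 400*8464))*(1/2495)) = 1/(((-7 - 2000 - 368 - 16928000)/(400 + 92 + 3385600))*(1/2495)) = 1/((-16930375/3386092)*(1/2495)) = 1/(((1/3386092)*(-16930375))*(1/2495)) = 1/(-16930375/3386092*1/2495) = 1/(-3386075/1689659908) = -1689659908/3386075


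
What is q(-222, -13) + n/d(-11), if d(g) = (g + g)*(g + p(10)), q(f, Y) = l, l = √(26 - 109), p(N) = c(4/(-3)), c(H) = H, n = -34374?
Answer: -51561/407 + I*√83 ≈ -126.69 + 9.1104*I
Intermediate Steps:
p(N) = -4/3 (p(N) = 4/(-3) = 4*(-⅓) = -4/3)
l = I*√83 (l = √(-83) = I*√83 ≈ 9.1104*I)
q(f, Y) = I*√83
d(g) = 2*g*(-4/3 + g) (d(g) = (g + g)*(g - 4/3) = (2*g)*(-4/3 + g) = 2*g*(-4/3 + g))
q(-222, -13) + n/d(-11) = I*√83 - 34374*(-3/(22*(-4 + 3*(-11)))) = I*√83 - 34374*(-3/(22*(-4 - 33))) = I*√83 - 34374/((⅔)*(-11)*(-37)) = I*√83 - 34374/814/3 = I*√83 - 34374*3/814 = I*√83 - 51561/407 = -51561/407 + I*√83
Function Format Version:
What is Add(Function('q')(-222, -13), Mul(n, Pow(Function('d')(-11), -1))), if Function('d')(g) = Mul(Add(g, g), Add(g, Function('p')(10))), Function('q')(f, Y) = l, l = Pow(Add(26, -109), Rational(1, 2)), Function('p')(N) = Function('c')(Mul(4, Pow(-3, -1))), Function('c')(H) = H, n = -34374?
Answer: Add(Rational(-51561, 407), Mul(I, Pow(83, Rational(1, 2)))) ≈ Add(-126.69, Mul(9.1104, I))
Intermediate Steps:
Function('p')(N) = Rational(-4, 3) (Function('p')(N) = Mul(4, Pow(-3, -1)) = Mul(4, Rational(-1, 3)) = Rational(-4, 3))
l = Mul(I, Pow(83, Rational(1, 2))) (l = Pow(-83, Rational(1, 2)) = Mul(I, Pow(83, Rational(1, 2))) ≈ Mul(9.1104, I))
Function('q')(f, Y) = Mul(I, Pow(83, Rational(1, 2)))
Function('d')(g) = Mul(2, g, Add(Rational(-4, 3), g)) (Function('d')(g) = Mul(Add(g, g), Add(g, Rational(-4, 3))) = Mul(Mul(2, g), Add(Rational(-4, 3), g)) = Mul(2, g, Add(Rational(-4, 3), g)))
Add(Function('q')(-222, -13), Mul(n, Pow(Function('d')(-11), -1))) = Add(Mul(I, Pow(83, Rational(1, 2))), Mul(-34374, Pow(Mul(Rational(2, 3), -11, Add(-4, Mul(3, -11))), -1))) = Add(Mul(I, Pow(83, Rational(1, 2))), Mul(-34374, Pow(Mul(Rational(2, 3), -11, Add(-4, -33)), -1))) = Add(Mul(I, Pow(83, Rational(1, 2))), Mul(-34374, Pow(Mul(Rational(2, 3), -11, -37), -1))) = Add(Mul(I, Pow(83, Rational(1, 2))), Mul(-34374, Pow(Rational(814, 3), -1))) = Add(Mul(I, Pow(83, Rational(1, 2))), Mul(-34374, Rational(3, 814))) = Add(Mul(I, Pow(83, Rational(1, 2))), Rational(-51561, 407)) = Add(Rational(-51561, 407), Mul(I, Pow(83, Rational(1, 2))))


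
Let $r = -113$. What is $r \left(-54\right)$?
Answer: $6102$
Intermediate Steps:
$r \left(-54\right) = \left(-113\right) \left(-54\right) = 6102$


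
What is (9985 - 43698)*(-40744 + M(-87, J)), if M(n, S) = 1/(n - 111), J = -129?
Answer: 271973323169/198 ≈ 1.3736e+9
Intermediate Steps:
M(n, S) = 1/(-111 + n)
(9985 - 43698)*(-40744 + M(-87, J)) = (9985 - 43698)*(-40744 + 1/(-111 - 87)) = -33713*(-40744 + 1/(-198)) = -33713*(-40744 - 1/198) = -33713*(-8067313/198) = 271973323169/198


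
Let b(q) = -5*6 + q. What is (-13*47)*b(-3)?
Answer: 20163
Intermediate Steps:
b(q) = -30 + q
(-13*47)*b(-3) = (-13*47)*(-30 - 3) = -611*(-33) = 20163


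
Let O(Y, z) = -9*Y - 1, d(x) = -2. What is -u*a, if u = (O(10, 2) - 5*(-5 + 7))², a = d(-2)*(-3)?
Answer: -61206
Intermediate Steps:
O(Y, z) = -1 - 9*Y
a = 6 (a = -2*(-3) = 6)
u = 10201 (u = ((-1 - 9*10) - 5*(-5 + 7))² = ((-1 - 90) - 5*2)² = (-91 - 10)² = (-101)² = 10201)
-u*a = -10201*6 = -1*61206 = -61206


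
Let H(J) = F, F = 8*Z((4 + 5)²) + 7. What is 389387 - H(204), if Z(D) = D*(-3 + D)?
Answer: 338836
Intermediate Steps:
F = 50551 (F = 8*((4 + 5)²*(-3 + (4 + 5)²)) + 7 = 8*(9²*(-3 + 9²)) + 7 = 8*(81*(-3 + 81)) + 7 = 8*(81*78) + 7 = 8*6318 + 7 = 50544 + 7 = 50551)
H(J) = 50551
389387 - H(204) = 389387 - 1*50551 = 389387 - 50551 = 338836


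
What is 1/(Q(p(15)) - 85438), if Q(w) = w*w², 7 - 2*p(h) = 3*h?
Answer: -1/92297 ≈ -1.0835e-5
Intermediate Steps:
p(h) = 7/2 - 3*h/2
Q(w) = w³
1/(Q(p(15)) - 85438) = 1/((7/2 - 3/2*15)³ - 85438) = 1/((7/2 - 45/2)³ - 85438) = 1/((-19)³ - 85438) = 1/(-6859 - 85438) = 1/(-92297) = -1/92297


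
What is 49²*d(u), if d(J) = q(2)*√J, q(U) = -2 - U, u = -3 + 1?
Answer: -9604*I*√2 ≈ -13582.0*I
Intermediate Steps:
u = -2
d(J) = -4*√J (d(J) = (-2 - 1*2)*√J = (-2 - 2)*√J = -4*√J)
49²*d(u) = 49²*(-4*I*√2) = 2401*(-4*I*√2) = -9604*I*√2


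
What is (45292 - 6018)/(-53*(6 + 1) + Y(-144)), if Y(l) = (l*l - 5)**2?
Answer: 19637/214886995 ≈ 9.1383e-5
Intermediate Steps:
Y(l) = (-5 + l**2)**2 (Y(l) = (l**2 - 5)**2 = (-5 + l**2)**2)
(45292 - 6018)/(-53*(6 + 1) + Y(-144)) = (45292 - 6018)/(-53*(6 + 1) + (-5 + (-144)**2)**2) = 39274/(-53*7 + (-5 + 20736)**2) = 39274/(-371 + 20731**2) = 39274/(-371 + 429774361) = 39274/429773990 = 39274*(1/429773990) = 19637/214886995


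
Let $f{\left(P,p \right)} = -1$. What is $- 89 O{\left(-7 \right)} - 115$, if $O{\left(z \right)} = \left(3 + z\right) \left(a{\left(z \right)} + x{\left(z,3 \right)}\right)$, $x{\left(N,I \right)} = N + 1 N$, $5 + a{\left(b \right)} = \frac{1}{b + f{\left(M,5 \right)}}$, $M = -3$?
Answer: $- \frac{13847}{2} \approx -6923.5$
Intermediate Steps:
$a{\left(b \right)} = -5 + \frac{1}{-1 + b}$ ($a{\left(b \right)} = -5 + \frac{1}{b - 1} = -5 + \frac{1}{-1 + b}$)
$x{\left(N,I \right)} = 2 N$ ($x{\left(N,I \right)} = N + N = 2 N$)
$O{\left(z \right)} = \left(3 + z\right) \left(2 z + \frac{6 - 5 z}{-1 + z}\right)$ ($O{\left(z \right)} = \left(3 + z\right) \left(\frac{6 - 5 z}{-1 + z} + 2 z\right) = \left(3 + z\right) \left(2 z + \frac{6 - 5 z}{-1 + z}\right)$)
$- 89 O{\left(-7 \right)} - 115 = - 89 \frac{18 - \left(-7\right)^{2} - -105 + 2 \left(-7\right)^{3}}{-1 - 7} - 115 = - 89 \frac{18 - 49 + 105 + 2 \left(-343\right)}{-8} - 115 = - 89 \left(- \frac{18 - 49 + 105 - 686}{8}\right) - 115 = - 89 \left(\left(- \frac{1}{8}\right) \left(-612\right)\right) - 115 = \left(-89\right) \frac{153}{2} - 115 = - \frac{13617}{2} - 115 = - \frac{13847}{2}$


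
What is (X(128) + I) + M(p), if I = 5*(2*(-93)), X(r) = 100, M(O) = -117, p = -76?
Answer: -947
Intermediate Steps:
I = -930 (I = 5*(-186) = -930)
(X(128) + I) + M(p) = (100 - 930) - 117 = -830 - 117 = -947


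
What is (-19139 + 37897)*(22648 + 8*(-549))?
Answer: 342446048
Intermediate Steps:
(-19139 + 37897)*(22648 + 8*(-549)) = 18758*(22648 - 4392) = 18758*18256 = 342446048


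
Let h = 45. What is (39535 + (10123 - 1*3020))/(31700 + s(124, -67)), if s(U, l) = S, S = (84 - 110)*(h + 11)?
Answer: 23319/15122 ≈ 1.5421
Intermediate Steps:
S = -1456 (S = (84 - 110)*(45 + 11) = -26*56 = -1456)
s(U, l) = -1456
(39535 + (10123 - 1*3020))/(31700 + s(124, -67)) = (39535 + (10123 - 1*3020))/(31700 - 1456) = (39535 + (10123 - 3020))/30244 = (39535 + 7103)*(1/30244) = 46638*(1/30244) = 23319/15122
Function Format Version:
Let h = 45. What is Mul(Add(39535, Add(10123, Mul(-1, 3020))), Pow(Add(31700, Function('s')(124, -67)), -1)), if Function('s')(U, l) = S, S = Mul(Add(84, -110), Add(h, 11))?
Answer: Rational(23319, 15122) ≈ 1.5421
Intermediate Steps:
S = -1456 (S = Mul(Add(84, -110), Add(45, 11)) = Mul(-26, 56) = -1456)
Function('s')(U, l) = -1456
Mul(Add(39535, Add(10123, Mul(-1, 3020))), Pow(Add(31700, Function('s')(124, -67)), -1)) = Mul(Add(39535, Add(10123, Mul(-1, 3020))), Pow(Add(31700, -1456), -1)) = Mul(Add(39535, Add(10123, -3020)), Pow(30244, -1)) = Mul(Add(39535, 7103), Rational(1, 30244)) = Mul(46638, Rational(1, 30244)) = Rational(23319, 15122)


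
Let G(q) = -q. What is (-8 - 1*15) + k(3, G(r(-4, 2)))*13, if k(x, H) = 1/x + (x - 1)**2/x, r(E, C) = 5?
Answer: -4/3 ≈ -1.3333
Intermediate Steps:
k(x, H) = 1/x + (-1 + x)**2/x
(-8 - 1*15) + k(3, G(r(-4, 2)))*13 = (-8 - 1*15) + ((1 + (-1 + 3)**2)/3)*13 = (-8 - 15) + ((1 + 2**2)/3)*13 = -23 + ((1 + 4)/3)*13 = -23 + ((1/3)*5)*13 = -23 + (5/3)*13 = -23 + 65/3 = -4/3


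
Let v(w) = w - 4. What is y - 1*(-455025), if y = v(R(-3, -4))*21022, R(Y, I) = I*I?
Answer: 707289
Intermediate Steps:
R(Y, I) = I**2
v(w) = -4 + w
y = 252264 (y = (-4 + (-4)**2)*21022 = (-4 + 16)*21022 = 12*21022 = 252264)
y - 1*(-455025) = 252264 - 1*(-455025) = 252264 + 455025 = 707289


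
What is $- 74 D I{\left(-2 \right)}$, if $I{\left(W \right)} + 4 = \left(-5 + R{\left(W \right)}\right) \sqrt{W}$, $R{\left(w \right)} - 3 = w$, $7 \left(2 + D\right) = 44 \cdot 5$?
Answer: $\frac{60976}{7} + \frac{60976 i \sqrt{2}}{7} \approx 8710.9 + 12319.0 i$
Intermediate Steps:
$D = \frac{206}{7}$ ($D = -2 + \frac{44 \cdot 5}{7} = -2 + \frac{1}{7} \cdot 220 = -2 + \frac{220}{7} = \frac{206}{7} \approx 29.429$)
$R{\left(w \right)} = 3 + w$
$I{\left(W \right)} = -4 + \sqrt{W} \left(-2 + W\right)$ ($I{\left(W \right)} = -4 + \left(-5 + \left(3 + W\right)\right) \sqrt{W} = -4 + \left(-2 + W\right) \sqrt{W} = -4 + \sqrt{W} \left(-2 + W\right)$)
$- 74 D I{\left(-2 \right)} = \left(-74\right) \frac{206}{7} \left(-4 + \left(-2\right)^{\frac{3}{2}} - 2 \sqrt{-2}\right) = - \frac{15244 \left(-4 - 2 i \sqrt{2} - 2 i \sqrt{2}\right)}{7} = - \frac{15244 \left(-4 - 4 i \sqrt{2}\right)}{7} = \frac{60976}{7} + \frac{60976 i \sqrt{2}}{7}$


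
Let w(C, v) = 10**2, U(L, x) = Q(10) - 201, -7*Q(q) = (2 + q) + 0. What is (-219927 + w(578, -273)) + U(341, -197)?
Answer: -1540208/7 ≈ -2.2003e+5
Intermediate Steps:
Q(q) = -2/7 - q/7 (Q(q) = -((2 + q) + 0)/7 = -(2 + q)/7 = -2/7 - q/7)
U(L, x) = -1419/7 (U(L, x) = (-2/7 - 1/7*10) - 201 = (-2/7 - 10/7) - 201 = -12/7 - 201 = -1419/7)
w(C, v) = 100
(-219927 + w(578, -273)) + U(341, -197) = (-219927 + 100) - 1419/7 = -219827 - 1419/7 = -1540208/7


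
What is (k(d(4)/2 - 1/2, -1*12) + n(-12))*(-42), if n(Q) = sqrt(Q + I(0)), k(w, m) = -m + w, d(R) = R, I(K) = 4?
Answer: -567 - 84*I*sqrt(2) ≈ -567.0 - 118.79*I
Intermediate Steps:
k(w, m) = w - m
n(Q) = sqrt(4 + Q) (n(Q) = sqrt(Q + 4) = sqrt(4 + Q))
(k(d(4)/2 - 1/2, -1*12) + n(-12))*(-42) = (((4/2 - 1/2) - (-1)*12) + sqrt(4 - 12))*(-42) = (((4*(1/2) - 1*1/2) - 1*(-12)) + sqrt(-8))*(-42) = (((2 - 1/2) + 12) + 2*I*sqrt(2))*(-42) = ((3/2 + 12) + 2*I*sqrt(2))*(-42) = (27/2 + 2*I*sqrt(2))*(-42) = -567 - 84*I*sqrt(2)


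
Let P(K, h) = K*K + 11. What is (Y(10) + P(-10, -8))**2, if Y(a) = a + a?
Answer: 17161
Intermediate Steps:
P(K, h) = 11 + K**2 (P(K, h) = K**2 + 11 = 11 + K**2)
Y(a) = 2*a
(Y(10) + P(-10, -8))**2 = (2*10 + (11 + (-10)**2))**2 = (20 + (11 + 100))**2 = (20 + 111)**2 = 131**2 = 17161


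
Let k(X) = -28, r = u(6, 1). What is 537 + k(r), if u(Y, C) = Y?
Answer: 509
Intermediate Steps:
r = 6
537 + k(r) = 537 - 28 = 509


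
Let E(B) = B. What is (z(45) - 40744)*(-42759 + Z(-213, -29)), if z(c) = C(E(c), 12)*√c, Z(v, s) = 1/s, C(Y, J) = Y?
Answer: 50523048928/29 - 167401620*√5/29 ≈ 1.7293e+9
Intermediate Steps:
z(c) = c^(3/2) (z(c) = c*√c = c^(3/2))
(z(45) - 40744)*(-42759 + Z(-213, -29)) = (45^(3/2) - 40744)*(-42759 + 1/(-29)) = (135*√5 - 40744)*(-42759 - 1/29) = (-40744 + 135*√5)*(-1240012/29) = 50523048928/29 - 167401620*√5/29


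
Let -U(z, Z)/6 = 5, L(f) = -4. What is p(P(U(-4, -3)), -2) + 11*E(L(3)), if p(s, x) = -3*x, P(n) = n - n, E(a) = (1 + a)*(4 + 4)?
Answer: -258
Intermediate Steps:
E(a) = 8 + 8*a (E(a) = (1 + a)*8 = 8 + 8*a)
U(z, Z) = -30 (U(z, Z) = -6*5 = -30)
P(n) = 0
p(P(U(-4, -3)), -2) + 11*E(L(3)) = -3*(-2) + 11*(8 + 8*(-4)) = 6 + 11*(8 - 32) = 6 + 11*(-24) = 6 - 264 = -258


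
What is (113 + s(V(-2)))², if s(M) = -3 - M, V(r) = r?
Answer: 12544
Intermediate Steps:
(113 + s(V(-2)))² = (113 + (-3 - 1*(-2)))² = (113 + (-3 + 2))² = (113 - 1)² = 112² = 12544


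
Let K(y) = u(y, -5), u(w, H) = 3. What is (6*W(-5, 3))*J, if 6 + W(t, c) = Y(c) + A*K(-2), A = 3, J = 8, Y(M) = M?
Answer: 288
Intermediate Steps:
K(y) = 3
W(t, c) = 3 + c (W(t, c) = -6 + (c + 3*3) = -6 + (c + 9) = -6 + (9 + c) = 3 + c)
(6*W(-5, 3))*J = (6*(3 + 3))*8 = (6*6)*8 = 36*8 = 288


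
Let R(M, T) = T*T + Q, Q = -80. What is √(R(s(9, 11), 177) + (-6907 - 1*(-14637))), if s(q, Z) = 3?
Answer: 3*√4331 ≈ 197.43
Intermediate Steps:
R(M, T) = -80 + T² (R(M, T) = T*T - 80 = T² - 80 = -80 + T²)
√(R(s(9, 11), 177) + (-6907 - 1*(-14637))) = √((-80 + 177²) + (-6907 - 1*(-14637))) = √((-80 + 31329) + (-6907 + 14637)) = √(31249 + 7730) = √38979 = 3*√4331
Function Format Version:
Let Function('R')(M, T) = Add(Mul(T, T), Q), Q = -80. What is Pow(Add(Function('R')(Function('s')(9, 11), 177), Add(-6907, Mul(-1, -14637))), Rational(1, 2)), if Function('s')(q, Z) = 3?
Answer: Mul(3, Pow(4331, Rational(1, 2))) ≈ 197.43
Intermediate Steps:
Function('R')(M, T) = Add(-80, Pow(T, 2)) (Function('R')(M, T) = Add(Mul(T, T), -80) = Add(Pow(T, 2), -80) = Add(-80, Pow(T, 2)))
Pow(Add(Function('R')(Function('s')(9, 11), 177), Add(-6907, Mul(-1, -14637))), Rational(1, 2)) = Pow(Add(Add(-80, Pow(177, 2)), Add(-6907, Mul(-1, -14637))), Rational(1, 2)) = Pow(Add(Add(-80, 31329), Add(-6907, 14637)), Rational(1, 2)) = Pow(Add(31249, 7730), Rational(1, 2)) = Pow(38979, Rational(1, 2)) = Mul(3, Pow(4331, Rational(1, 2)))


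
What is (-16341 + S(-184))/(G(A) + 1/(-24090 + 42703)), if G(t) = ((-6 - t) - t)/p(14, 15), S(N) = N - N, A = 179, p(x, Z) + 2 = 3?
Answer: 101385011/2258377 ≈ 44.893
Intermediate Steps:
p(x, Z) = 1 (p(x, Z) = -2 + 3 = 1)
S(N) = 0
G(t) = -6 - 2*t (G(t) = ((-6 - t) - t)/1 = (-6 - 2*t)*1 = -6 - 2*t)
(-16341 + S(-184))/(G(A) + 1/(-24090 + 42703)) = (-16341 + 0)/((-6 - 2*179) + 1/(-24090 + 42703)) = -16341/((-6 - 358) + 1/18613) = -16341/(-364 + 1/18613) = -16341/(-6775131/18613) = -16341*(-18613/6775131) = 101385011/2258377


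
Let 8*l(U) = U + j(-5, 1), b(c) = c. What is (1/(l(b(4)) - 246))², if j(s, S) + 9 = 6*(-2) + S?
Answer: 1/61504 ≈ 1.6259e-5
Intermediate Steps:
j(s, S) = -21 + S (j(s, S) = -9 + (6*(-2) + S) = -9 + (-12 + S) = -21 + S)
l(U) = -5/2 + U/8 (l(U) = (U + (-21 + 1))/8 = (U - 20)/8 = (-20 + U)/8 = -5/2 + U/8)
(1/(l(b(4)) - 246))² = (1/((-5/2 + (⅛)*4) - 246))² = (1/((-5/2 + ½) - 246))² = (1/(-2 - 246))² = (1/(-248))² = (-1/248)² = 1/61504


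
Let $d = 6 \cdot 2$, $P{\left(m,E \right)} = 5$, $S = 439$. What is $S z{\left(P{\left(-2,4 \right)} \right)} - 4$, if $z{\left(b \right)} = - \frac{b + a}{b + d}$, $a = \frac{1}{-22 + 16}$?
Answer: $- \frac{13139}{102} \approx -128.81$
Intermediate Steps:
$a = - \frac{1}{6}$ ($a = \frac{1}{-6} = - \frac{1}{6} \approx -0.16667$)
$d = 12$
$z{\left(b \right)} = - \frac{- \frac{1}{6} + b}{12 + b}$ ($z{\left(b \right)} = - \frac{b - \frac{1}{6}}{b + 12} = - \frac{- \frac{1}{6} + b}{12 + b}$)
$S z{\left(P{\left(-2,4 \right)} \right)} - 4 = 439 \frac{\frac{1}{6} - 5}{12 + 5} - 4 = 439 \frac{\frac{1}{6} - 5}{17} - 4 = 439 \cdot \frac{1}{17} \left(- \frac{29}{6}\right) - 4 = 439 \left(- \frac{29}{102}\right) - 4 = - \frac{12731}{102} - 4 = - \frac{13139}{102}$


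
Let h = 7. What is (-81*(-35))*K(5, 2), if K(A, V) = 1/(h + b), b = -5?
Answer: 2835/2 ≈ 1417.5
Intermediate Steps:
K(A, V) = 1/2 (K(A, V) = 1/(7 - 5) = 1/2)
(-81*(-35))*K(5, 2) = -81*(-35)*(1/2) = 2835*(1/2) = 2835/2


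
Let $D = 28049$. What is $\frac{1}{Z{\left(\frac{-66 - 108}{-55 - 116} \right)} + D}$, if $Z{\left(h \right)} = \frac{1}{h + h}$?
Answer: $\frac{116}{3253741} \approx 3.5651 \cdot 10^{-5}$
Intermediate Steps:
$Z{\left(h \right)} = \frac{1}{2 h}$
$\frac{1}{Z{\left(\frac{-66 - 108}{-55 - 116} \right)} + D} = \frac{1}{\frac{1}{2 \frac{-66 - 108}{-55 - 116}} + 28049} = \frac{1}{\frac{1}{2 \left(- \frac{174}{-171}\right)} + 28049} = \frac{1}{\frac{1}{2 \left(\left(-174\right) \left(- \frac{1}{171}\right)\right)} + 28049} = \frac{1}{\frac{1}{2 \cdot \frac{58}{57}} + 28049} = \frac{1}{\frac{1}{2} \cdot \frac{57}{58} + 28049} = \frac{1}{\frac{57}{116} + 28049} = \frac{1}{\frac{3253741}{116}} = \frac{116}{3253741}$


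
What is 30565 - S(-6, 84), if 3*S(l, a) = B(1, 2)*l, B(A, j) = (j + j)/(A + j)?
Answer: 91703/3 ≈ 30568.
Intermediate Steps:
B(A, j) = 2*j/(A + j) (B(A, j) = (2*j)/(A + j) = 2*j/(A + j))
S(l, a) = 4*l/9 (S(l, a) = ((2*2/(1 + 2))*l)/3 = ((2*2/3)*l)/3 = ((2*2*(⅓))*l)/3 = (4*l/3)/3 = 4*l/9)
30565 - S(-6, 84) = 30565 - 4*(-6)/9 = 30565 - 1*(-8/3) = 30565 + 8/3 = 91703/3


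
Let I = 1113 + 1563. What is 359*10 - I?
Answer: 914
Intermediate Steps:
I = 2676
359*10 - I = 359*10 - 1*2676 = 3590 - 2676 = 914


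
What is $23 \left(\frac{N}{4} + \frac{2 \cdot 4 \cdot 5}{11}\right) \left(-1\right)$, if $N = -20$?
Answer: $\frac{345}{11} \approx 31.364$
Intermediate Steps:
$23 \left(\frac{N}{4} + \frac{2 \cdot 4 \cdot 5}{11}\right) \left(-1\right) = 23 \left(- \frac{20}{4} + \frac{2 \cdot 4 \cdot 5}{11}\right) \left(-1\right) = 23 \left(\left(-20\right) \frac{1}{4} + 8 \cdot 5 \cdot \frac{1}{11}\right) \left(-1\right) = 23 \left(-5 + 40 \cdot \frac{1}{11}\right) \left(-1\right) = 23 \left(-5 + \frac{40}{11}\right) \left(-1\right) = 23 \left(- \frac{15}{11}\right) \left(-1\right) = \left(- \frac{345}{11}\right) \left(-1\right) = \frac{345}{11}$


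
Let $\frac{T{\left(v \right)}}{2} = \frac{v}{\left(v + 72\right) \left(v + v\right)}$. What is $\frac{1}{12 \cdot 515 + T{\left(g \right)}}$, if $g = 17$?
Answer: $\frac{89}{550021} \approx 0.00016181$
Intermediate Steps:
$T{\left(v \right)} = \frac{1}{72 + v}$ ($T{\left(v \right)} = 2 \frac{v}{\left(v + 72\right) \left(v + v\right)} = 2 \frac{v}{\left(72 + v\right) 2 v} = 2 \frac{v}{2 v \left(72 + v\right)} = 2 v \frac{1}{2 v \left(72 + v\right)} = 2 \frac{1}{2 \left(72 + v\right)} = \frac{1}{72 + v}$)
$\frac{1}{12 \cdot 515 + T{\left(g \right)}} = \frac{1}{12 \cdot 515 + \frac{1}{72 + 17}} = \frac{1}{6180 + \frac{1}{89}} = \frac{1}{\frac{550021}{89}} = \frac{89}{550021}$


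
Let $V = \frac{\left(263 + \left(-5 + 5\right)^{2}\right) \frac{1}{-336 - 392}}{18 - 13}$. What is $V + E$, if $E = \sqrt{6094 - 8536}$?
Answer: $- \frac{263}{3640} + i \sqrt{2442} \approx -0.072253 + 49.417 i$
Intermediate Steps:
$E = i \sqrt{2442}$ ($E = \sqrt{-2442} = i \sqrt{2442} \approx 49.417 i$)
$V = - \frac{263}{3640}$ ($V = \frac{\left(263 + 0^{2}\right) \frac{1}{-728}}{5} = \left(263 + 0\right) \left(- \frac{1}{728}\right) \frac{1}{5} = 263 \left(- \frac{1}{728}\right) \frac{1}{5} = \left(- \frac{263}{728}\right) \frac{1}{5} = - \frac{263}{3640} \approx -0.072253$)
$V + E = - \frac{263}{3640} + i \sqrt{2442}$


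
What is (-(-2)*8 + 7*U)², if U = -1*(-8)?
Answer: 5184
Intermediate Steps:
U = 8
(-(-2)*8 + 7*U)² = (-(-2)*8 + 7*8)² = (-1*(-16) + 56)² = (16 + 56)² = 72² = 5184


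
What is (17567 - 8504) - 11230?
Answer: -2167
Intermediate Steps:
(17567 - 8504) - 11230 = 9063 - 11230 = -2167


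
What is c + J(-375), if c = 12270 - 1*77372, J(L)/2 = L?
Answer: -65852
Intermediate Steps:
J(L) = 2*L
c = -65102 (c = 12270 - 77372 = -65102)
c + J(-375) = -65102 + 2*(-375) = -65102 - 750 = -65852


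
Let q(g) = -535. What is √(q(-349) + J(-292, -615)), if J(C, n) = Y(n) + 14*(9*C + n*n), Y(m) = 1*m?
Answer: 22*√10862 ≈ 2292.9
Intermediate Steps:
Y(m) = m
J(C, n) = n + 14*n² + 126*C (J(C, n) = n + 14*(9*C + n*n) = n + 14*(9*C + n²) = n + 14*(n² + 9*C) = n + (14*n² + 126*C) = n + 14*n² + 126*C)
√(q(-349) + J(-292, -615)) = √(-535 + (-615 + 14*(-615)² + 126*(-292))) = √(-535 + (-615 + 14*378225 - 36792)) = √(-535 + (-615 + 5295150 - 36792)) = √(-535 + 5257743) = √5257208 = 22*√10862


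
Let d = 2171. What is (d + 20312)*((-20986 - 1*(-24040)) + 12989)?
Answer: 360694769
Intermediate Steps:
(d + 20312)*((-20986 - 1*(-24040)) + 12989) = (2171 + 20312)*((-20986 - 1*(-24040)) + 12989) = 22483*((-20986 + 24040) + 12989) = 22483*(3054 + 12989) = 22483*16043 = 360694769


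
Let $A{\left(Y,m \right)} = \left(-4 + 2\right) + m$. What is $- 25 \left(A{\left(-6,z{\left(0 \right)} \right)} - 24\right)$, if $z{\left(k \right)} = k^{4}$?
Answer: $650$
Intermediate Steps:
$A{\left(Y,m \right)} = -2 + m$
$- 25 \left(A{\left(-6,z{\left(0 \right)} \right)} - 24\right) = - 25 \left(\left(-2 + 0^{4}\right) - 24\right) = - 25 \left(\left(-2 + 0\right) - 24\right) = - 25 \left(-2 - 24\right) = \left(-25\right) \left(-26\right) = 650$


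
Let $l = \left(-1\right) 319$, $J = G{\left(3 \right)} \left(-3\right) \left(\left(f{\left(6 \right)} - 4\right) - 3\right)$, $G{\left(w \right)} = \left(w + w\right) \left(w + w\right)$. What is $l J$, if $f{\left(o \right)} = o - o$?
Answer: $-241164$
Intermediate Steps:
$f{\left(o \right)} = 0$
$G{\left(w \right)} = 4 w^{2}$ ($G{\left(w \right)} = 2 w 2 w = 4 w^{2}$)
$J = 756$ ($J = 4 \cdot 3^{2} \left(-3\right) \left(\left(0 - 4\right) - 3\right) = 4 \cdot 9 \left(-3\right) \left(-4 - 3\right) = 36 \left(-3\right) \left(-7\right) = \left(-108\right) \left(-7\right) = 756$)
$l = -319$
$l J = \left(-319\right) 756 = -241164$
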